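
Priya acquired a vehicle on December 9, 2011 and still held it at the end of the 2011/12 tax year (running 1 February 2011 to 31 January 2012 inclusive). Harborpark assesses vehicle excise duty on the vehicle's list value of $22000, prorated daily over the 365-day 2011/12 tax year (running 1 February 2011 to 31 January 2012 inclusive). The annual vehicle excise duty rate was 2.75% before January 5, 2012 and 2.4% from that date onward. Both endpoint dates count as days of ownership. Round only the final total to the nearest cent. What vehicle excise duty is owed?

December 9, 2011 – January 4, 2012: 27 days at 2.75% → $22000 × 2.75% × 27/365 = $44.7534
January 5 – January 31, 2012: 27 days at 2.4% → $22000 × 2.4% × 27/365 = $39.0575
Total = $83.8110

$83.81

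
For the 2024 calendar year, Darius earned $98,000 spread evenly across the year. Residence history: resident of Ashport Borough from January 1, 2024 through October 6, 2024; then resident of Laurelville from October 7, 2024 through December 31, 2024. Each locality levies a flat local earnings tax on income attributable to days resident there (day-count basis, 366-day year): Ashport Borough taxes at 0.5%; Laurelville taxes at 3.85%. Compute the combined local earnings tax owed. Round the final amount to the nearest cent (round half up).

$1,261.42

Ashport Borough, January 1 – October 6, 2024: 280 days → $98,000 × 0.5% × 280/366 = $374.8634
Laurelville, October 7 – December 31, 2024: 86 days → $98,000 × 3.85% × 86/366 = $886.5519
Total = $1,261.4153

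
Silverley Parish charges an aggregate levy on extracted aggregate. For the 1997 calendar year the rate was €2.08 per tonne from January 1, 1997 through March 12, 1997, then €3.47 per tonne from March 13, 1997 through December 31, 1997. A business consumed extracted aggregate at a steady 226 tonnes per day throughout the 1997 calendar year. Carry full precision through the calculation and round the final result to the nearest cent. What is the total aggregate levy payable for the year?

€263936.36

January 1 – March 12, 1997: 71 days × 226 tonnes/day = 16,046 tonnes at €2.08/tonne → €33375.68
March 13 – December 31, 1997: 294 days × 226 tonnes/day = 66,444 tonnes at €3.47/tonne → €230560.68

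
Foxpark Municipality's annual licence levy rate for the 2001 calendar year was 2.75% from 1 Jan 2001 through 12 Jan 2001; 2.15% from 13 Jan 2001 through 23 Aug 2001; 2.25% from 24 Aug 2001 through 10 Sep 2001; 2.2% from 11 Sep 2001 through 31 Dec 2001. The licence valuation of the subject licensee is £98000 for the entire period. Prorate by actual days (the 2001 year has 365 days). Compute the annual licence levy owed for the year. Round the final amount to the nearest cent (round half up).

£2146.20

1 Jan – 12 Jan 2001: 12 days at 2.75% → £98000 × 2.75% × 12/365 = £88.6027
13 Jan – 23 Aug 2001: 223 days at 2.15% → £98000 × 2.15% × 223/365 = £1287.2904
24 Aug – 10 Sep 2001: 18 days at 2.25% → £98000 × 2.25% × 18/365 = £108.7397
11 Sep – 31 Dec 2001: 112 days at 2.2% → £98000 × 2.2% × 112/365 = £661.5671
Total = £2146.2000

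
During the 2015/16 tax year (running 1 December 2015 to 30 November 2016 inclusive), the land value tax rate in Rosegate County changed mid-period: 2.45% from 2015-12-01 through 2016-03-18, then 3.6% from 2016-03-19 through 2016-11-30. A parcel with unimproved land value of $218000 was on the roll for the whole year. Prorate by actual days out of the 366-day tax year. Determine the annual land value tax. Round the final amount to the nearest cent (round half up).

$7101.38

2015-12-01 to 2016-03-18: 109 days at 2.45% → $218000 × 2.45% × 109/366 = $1590.6257
2016-03-19 to 2016-11-30: 257 days at 3.6% → $218000 × 3.6% × 257/366 = $5510.7541
Total = $7101.3798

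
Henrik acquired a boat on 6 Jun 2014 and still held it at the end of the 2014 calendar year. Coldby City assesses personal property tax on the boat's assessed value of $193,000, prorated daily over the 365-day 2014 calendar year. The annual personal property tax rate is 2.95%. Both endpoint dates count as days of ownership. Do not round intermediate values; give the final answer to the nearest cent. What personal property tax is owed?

Days held (6 Jun – 31 Dec 2014): 209 out of 365
Tax = $193,000 × 2.95% × 209/365 = $3,260.1137

$3,260.11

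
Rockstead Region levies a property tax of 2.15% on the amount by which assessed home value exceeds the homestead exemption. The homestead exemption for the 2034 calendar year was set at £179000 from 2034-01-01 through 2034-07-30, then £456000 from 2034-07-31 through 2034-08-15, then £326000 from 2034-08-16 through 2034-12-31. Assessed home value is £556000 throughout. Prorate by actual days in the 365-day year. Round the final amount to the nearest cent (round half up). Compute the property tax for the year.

£6649.51

2034-01-01 to 2034-07-30: 211 days, exemption £179000 → (£556000 − £179000) × 2.15% × 211/365 = £4685.6452
2034-07-31 to 2034-08-15: 16 days, exemption £456000 → (£556000 − £456000) × 2.15% × 16/365 = £94.2466
2034-08-16 to 2034-12-31: 138 days, exemption £326000 → (£556000 − £326000) × 2.15% × 138/365 = £1869.6164
Total = £6649.5082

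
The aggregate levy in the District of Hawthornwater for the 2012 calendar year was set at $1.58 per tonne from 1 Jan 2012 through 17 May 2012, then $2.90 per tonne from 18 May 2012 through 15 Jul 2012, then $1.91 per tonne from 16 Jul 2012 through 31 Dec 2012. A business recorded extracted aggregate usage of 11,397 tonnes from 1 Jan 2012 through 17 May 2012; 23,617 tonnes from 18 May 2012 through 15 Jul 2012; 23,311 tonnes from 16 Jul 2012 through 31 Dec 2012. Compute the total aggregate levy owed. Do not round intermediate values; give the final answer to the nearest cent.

1 Jan – 17 May 2012: 11,397 tonnes at $1.58/tonne → $18,007.26
18 May – 15 Jul 2012: 23,617 tonnes at $2.90/tonne → $68,489.30
16 Jul – 31 Dec 2012: 23,311 tonnes at $1.91/tonne → $44,524.01

$131,020.57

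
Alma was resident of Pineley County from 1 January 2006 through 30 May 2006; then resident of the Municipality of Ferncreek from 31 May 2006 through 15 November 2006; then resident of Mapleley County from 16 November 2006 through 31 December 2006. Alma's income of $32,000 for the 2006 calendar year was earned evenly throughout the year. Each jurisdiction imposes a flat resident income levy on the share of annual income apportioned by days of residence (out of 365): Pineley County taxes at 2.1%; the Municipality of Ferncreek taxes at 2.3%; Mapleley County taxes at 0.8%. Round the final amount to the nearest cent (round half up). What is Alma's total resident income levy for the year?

$649.21

Pineley County, 1 January – 30 May 2006: 150 days → $32,000 × 2.1% × 150/365 = $276.1644
The Municipality of Ferncreek, 31 May – 15 November 2006: 169 days → $32,000 × 2.3% × 169/365 = $340.7781
Mapleley County, 16 November – 31 December 2006: 46 days → $32,000 × 0.8% × 46/365 = $32.2630
Total = $649.2055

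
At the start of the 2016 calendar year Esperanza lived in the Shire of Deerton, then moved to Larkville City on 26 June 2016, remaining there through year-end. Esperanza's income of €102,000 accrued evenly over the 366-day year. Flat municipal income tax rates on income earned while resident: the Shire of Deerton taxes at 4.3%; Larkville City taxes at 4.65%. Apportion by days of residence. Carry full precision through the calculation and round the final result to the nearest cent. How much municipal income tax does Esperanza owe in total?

€4,570.35

The Shire of Deerton, 1 January – 25 June 2016: 177 days → €102,000 × 4.3% × 177/366 = €2,121.0984
Larkville City, 26 June – 31 December 2016: 189 days → €102,000 × 4.65% × 189/366 = €2,449.2541
Total = €4,570.3525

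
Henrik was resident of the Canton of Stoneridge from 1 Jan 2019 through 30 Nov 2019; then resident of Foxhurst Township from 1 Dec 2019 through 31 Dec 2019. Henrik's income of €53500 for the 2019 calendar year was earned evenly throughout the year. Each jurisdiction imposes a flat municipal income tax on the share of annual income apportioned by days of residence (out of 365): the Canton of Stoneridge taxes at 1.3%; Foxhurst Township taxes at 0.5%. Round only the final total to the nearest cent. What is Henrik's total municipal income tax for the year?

The Canton of Stoneridge, 1 Jan – 30 Nov 2019: 334 days → €53500 × 1.3% × 334/365 = €636.4301
Foxhurst Township, 1 Dec – 31 Dec 2019: 31 days → €53500 × 0.5% × 31/365 = €22.7192
Total = €659.1493

€659.15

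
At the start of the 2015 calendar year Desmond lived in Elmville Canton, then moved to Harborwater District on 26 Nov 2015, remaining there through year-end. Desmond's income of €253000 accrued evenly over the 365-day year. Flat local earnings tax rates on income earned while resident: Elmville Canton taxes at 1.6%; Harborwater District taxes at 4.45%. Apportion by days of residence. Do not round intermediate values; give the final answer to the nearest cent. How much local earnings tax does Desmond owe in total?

Elmville Canton, 1 Jan – 25 Nov 2015: 329 days → €253000 × 1.6% × 329/365 = €3648.7452
Harborwater District, 26 Nov – 31 Dec 2015: 36 days → €253000 × 4.45% × 36/365 = €1110.4274
Total = €4759.1726

€4759.17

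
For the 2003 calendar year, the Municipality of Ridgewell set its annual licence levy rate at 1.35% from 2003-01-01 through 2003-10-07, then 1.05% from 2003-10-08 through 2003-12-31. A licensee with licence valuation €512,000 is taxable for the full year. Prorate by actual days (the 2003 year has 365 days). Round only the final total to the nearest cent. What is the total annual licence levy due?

2003-01-01 to 2003-10-07: 280 days at 1.35% → €512,000 × 1.35% × 280/365 = €5,302.3562
2003-10-08 to 2003-12-31: 85 days at 1.05% → €512,000 × 1.05% × 85/365 = €1,251.9452
Total = €6,554.3014

€6,554.30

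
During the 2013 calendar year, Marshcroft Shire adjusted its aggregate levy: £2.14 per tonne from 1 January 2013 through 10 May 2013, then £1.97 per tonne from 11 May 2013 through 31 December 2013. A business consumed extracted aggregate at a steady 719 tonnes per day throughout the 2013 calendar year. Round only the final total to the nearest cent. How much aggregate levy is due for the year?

£532,886.85

1 January – 10 May 2013: 130 days × 719 tonnes/day = 93,470 tonnes at £2.14/tonne → £200,025.80
11 May – 31 December 2013: 235 days × 719 tonnes/day = 168,965 tonnes at £1.97/tonne → £332,861.05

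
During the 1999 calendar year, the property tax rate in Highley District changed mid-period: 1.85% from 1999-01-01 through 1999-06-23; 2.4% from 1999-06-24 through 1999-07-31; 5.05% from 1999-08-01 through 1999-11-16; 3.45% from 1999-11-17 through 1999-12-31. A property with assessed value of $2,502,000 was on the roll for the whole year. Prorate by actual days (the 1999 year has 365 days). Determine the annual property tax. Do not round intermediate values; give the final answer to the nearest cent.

$76,345.27

1999-01-01 to 1999-06-23: 174 days at 1.85% → $2,502,000 × 1.85% × 174/365 = $22,065.5836
1999-06-24 to 1999-07-31: 38 days at 2.4% → $2,502,000 × 2.4% × 38/365 = $6,251.5726
1999-08-01 to 1999-11-16: 108 days at 5.05% → $2,502,000 × 5.05% × 108/365 = $37,386.0493
1999-11-17 to 1999-12-31: 45 days at 3.45% → $2,502,000 × 3.45% × 45/365 = $10,642.0685
Total = $76,345.2740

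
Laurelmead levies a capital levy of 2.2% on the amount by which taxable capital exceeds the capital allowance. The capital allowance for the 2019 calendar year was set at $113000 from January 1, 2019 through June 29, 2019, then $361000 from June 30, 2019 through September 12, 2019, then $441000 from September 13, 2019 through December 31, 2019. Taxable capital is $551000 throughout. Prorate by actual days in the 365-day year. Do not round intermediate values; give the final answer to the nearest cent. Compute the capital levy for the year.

January 1 – June 29, 2019: 180 days, exemption $113000 → ($551000 − $113000) × 2.2% × 180/365 = $4752.0000
June 30 – September 12, 2019: 75 days, exemption $361000 → ($551000 − $361000) × 2.2% × 75/365 = $858.9041
September 13 – December 31, 2019: 110 days, exemption $441000 → ($551000 − $441000) × 2.2% × 110/365 = $729.3151
Total = $6340.2192

$6340.22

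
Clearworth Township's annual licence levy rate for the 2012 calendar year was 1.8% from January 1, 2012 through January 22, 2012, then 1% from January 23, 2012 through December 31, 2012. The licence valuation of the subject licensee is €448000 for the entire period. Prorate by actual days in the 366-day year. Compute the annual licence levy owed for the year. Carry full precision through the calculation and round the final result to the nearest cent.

January 1 – January 22, 2012: 22 days at 1.8% → €448000 × 1.8% × 22/366 = €484.7213
January 23 – December 31, 2012: 344 days at 1% → €448000 × 1% × 344/366 = €4210.7104
Total = €4695.4317

€4695.43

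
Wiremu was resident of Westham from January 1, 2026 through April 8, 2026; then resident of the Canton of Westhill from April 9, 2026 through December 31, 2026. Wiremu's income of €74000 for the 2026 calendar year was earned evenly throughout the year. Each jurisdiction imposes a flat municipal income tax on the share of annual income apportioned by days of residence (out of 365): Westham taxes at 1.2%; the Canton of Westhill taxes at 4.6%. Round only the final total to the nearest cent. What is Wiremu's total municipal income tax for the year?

€2728.47

Westham, January 1 – April 8, 2026: 98 days → €74000 × 1.2% × 98/365 = €238.4219
The Canton of Westhill, April 9 – December 31, 2026: 267 days → €74000 × 4.6% × 267/365 = €2490.0493
Total = €2728.4712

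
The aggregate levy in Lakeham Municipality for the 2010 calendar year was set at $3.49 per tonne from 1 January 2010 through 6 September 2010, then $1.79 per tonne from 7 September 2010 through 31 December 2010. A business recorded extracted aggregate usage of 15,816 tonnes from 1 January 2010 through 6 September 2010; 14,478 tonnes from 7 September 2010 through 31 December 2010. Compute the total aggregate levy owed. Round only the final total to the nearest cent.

$81,113.46

1 January – 6 September 2010: 15,816 tonnes at $3.49/tonne → $55,197.84
7 September – 31 December 2010: 14,478 tonnes at $1.79/tonne → $25,915.62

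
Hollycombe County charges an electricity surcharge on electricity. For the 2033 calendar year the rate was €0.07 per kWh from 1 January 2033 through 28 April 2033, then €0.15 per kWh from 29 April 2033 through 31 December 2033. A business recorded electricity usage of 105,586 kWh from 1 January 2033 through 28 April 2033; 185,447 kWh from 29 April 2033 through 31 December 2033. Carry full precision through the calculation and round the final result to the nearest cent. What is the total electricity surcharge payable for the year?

€35,208.07

1 January – 28 April 2033: 105,586 kWh at €0.07/kWh → €7,391.02
29 April – 31 December 2033: 185,447 kWh at €0.15/kWh → €27,817.05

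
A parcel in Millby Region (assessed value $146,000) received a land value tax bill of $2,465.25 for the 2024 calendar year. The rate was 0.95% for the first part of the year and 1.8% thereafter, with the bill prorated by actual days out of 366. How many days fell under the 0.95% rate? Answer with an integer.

48 days

Let d = days at the first rate; then 366 − d days at the second rate.
$146,000 × [0.95%·d + 1.8%·(366−d)] / 366 = $2,465.25
Solving gives d = 48, so the new rate took effect on 18 February 2024.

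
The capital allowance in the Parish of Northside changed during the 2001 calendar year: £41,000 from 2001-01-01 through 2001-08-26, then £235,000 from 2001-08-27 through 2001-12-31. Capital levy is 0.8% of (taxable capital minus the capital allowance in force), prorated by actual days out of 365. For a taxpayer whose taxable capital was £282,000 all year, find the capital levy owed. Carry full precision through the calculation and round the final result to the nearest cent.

2001-01-01 to 2001-08-26: 238 days, exemption £41,000 → (£282,000 − £41,000) × 0.8% × 238/365 = £1,257.1616
2001-08-27 to 2001-12-31: 127 days, exemption £235,000 → (£282,000 − £235,000) × 0.8% × 127/365 = £130.8274
Total = £1,387.9890

£1,387.99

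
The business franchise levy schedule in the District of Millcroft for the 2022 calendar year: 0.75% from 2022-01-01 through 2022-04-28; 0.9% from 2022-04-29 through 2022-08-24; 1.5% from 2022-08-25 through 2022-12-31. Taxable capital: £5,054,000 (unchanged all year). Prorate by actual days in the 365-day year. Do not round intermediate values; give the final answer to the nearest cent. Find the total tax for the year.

£53,752.41

2022-01-01 to 2022-04-28: 118 days at 0.75% → £5,054,000 × 0.75% × 118/365 = £12,254.2192
2022-04-29 to 2022-08-24: 118 days at 0.9% → £5,054,000 × 0.9% × 118/365 = £14,705.0630
2022-08-25 to 2022-12-31: 129 days at 1.5% → £5,054,000 × 1.5% × 129/365 = £26,793.1233
Total = £53,752.4055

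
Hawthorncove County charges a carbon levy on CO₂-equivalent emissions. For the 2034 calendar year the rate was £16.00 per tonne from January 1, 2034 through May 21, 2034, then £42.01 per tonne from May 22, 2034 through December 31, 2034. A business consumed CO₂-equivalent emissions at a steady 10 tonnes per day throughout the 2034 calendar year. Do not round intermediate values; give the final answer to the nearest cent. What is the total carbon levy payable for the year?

£116662.40

January 1 – May 21, 2034: 141 days × 10 tonnes/day = 1,410 tonnes at £16.00/tonne → £22560.00
May 22 – December 31, 2034: 224 days × 10 tonnes/day = 2,240 tonnes at £42.01/tonne → £94102.40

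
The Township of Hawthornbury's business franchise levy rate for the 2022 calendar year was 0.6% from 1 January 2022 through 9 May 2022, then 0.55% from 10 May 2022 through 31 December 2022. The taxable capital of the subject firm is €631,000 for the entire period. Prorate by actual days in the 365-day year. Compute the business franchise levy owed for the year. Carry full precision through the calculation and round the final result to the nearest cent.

1 January – 9 May 2022: 129 days at 0.6% → €631,000 × 0.6% × 129/365 = €1,338.0658
10 May – 31 December 2022: 236 days at 0.55% → €631,000 × 0.55% × 236/365 = €2,243.9397
Total = €3,582.0055

€3,582.01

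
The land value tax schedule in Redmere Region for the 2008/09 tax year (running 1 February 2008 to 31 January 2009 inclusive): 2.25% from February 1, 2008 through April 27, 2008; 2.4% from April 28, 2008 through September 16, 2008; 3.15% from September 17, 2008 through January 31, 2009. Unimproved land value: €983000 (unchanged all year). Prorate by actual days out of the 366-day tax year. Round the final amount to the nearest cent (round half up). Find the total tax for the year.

€26001.16

February 1 – April 27, 2008: 87 days at 2.25% → €983000 × 2.25% × 87/366 = €5257.4385
April 28 – September 16, 2008: 142 days at 2.4% → €983000 × 2.4% × 142/366 = €9153.1803
September 17, 2008 – January 31, 2009: 137 days at 3.15% → €983000 × 3.15% × 137/366 = €11590.5369
Total = €26001.1557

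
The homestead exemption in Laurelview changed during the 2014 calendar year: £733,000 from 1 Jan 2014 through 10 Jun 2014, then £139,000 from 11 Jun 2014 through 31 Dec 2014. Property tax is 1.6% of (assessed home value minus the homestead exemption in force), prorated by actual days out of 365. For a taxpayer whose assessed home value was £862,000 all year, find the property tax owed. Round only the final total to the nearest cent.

£7,375.82

1 Jan – 10 Jun 2014: 161 days, exemption £733,000 → (£862,000 − £733,000) × 1.6% × 161/365 = £910.4219
11 Jun – 31 Dec 2014: 204 days, exemption £139,000 → (£862,000 − £139,000) × 1.6% × 204/365 = £6,465.4027
Total = £7,375.8247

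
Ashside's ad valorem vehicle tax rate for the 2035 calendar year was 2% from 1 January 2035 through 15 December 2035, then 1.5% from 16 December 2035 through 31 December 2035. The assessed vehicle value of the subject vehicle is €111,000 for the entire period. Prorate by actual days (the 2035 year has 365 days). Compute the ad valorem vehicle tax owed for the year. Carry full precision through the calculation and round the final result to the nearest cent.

1 January – 15 December 2035: 349 days at 2% → €111,000 × 2% × 349/365 = €2,122.6849
16 December – 31 December 2035: 16 days at 1.5% → €111,000 × 1.5% × 16/365 = €72.9863
Total = €2,195.6712

€2,195.67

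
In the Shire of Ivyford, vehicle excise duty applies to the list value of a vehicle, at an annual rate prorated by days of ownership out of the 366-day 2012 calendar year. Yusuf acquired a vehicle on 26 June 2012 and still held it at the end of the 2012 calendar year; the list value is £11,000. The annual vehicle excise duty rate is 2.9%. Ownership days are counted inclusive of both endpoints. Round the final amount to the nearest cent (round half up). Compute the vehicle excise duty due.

£164.73

Days held (26 June – 31 December 2012): 189 out of 366
Tax = £11,000 × 2.9% × 189/366 = £164.7295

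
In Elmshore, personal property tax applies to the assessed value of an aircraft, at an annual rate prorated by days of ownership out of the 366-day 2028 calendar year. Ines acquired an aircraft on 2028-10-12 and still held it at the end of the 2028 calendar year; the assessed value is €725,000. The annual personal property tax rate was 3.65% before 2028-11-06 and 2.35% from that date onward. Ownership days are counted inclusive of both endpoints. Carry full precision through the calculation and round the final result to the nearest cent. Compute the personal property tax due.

2028-10-12 to 2028-11-05: 25 days at 3.65% → €725,000 × 3.65% × 25/366 = €1,807.5478
2028-11-06 to 2028-12-31: 56 days at 2.35% → €725,000 × 2.35% × 56/366 = €2,606.8306
Total = €4,414.3784

€4,414.38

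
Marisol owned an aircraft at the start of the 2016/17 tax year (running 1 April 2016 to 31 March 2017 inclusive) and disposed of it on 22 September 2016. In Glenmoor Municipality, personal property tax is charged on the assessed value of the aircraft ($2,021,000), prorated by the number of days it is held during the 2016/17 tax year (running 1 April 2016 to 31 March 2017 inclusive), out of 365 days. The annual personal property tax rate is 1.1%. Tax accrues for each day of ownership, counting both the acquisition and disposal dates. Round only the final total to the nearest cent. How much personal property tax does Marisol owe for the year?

Days held (1 April – 22 September 2016): 175 out of 365
Tax = $2,021,000 × 1.1% × 175/365 = $10,658.6986

$10,658.70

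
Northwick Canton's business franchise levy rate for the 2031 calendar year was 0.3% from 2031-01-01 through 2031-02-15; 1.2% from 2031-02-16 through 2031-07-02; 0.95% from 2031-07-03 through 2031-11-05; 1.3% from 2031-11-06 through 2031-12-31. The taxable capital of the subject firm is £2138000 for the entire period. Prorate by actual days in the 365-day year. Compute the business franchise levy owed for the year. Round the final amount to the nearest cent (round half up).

2031-01-01 to 2031-02-15: 46 days at 0.3% → £2138000 × 0.3% × 46/365 = £808.3397
2031-02-16 to 2031-07-02: 137 days at 1.2% → £2138000 × 1.2% × 137/365 = £9629.7863
2031-07-03 to 2031-11-05: 126 days at 0.95% → £2138000 × 0.95% × 126/365 = £7011.4685
2031-11-06 to 2031-12-31: 56 days at 1.3% → £2138000 × 1.3% × 56/365 = £4264.2849
Total = £21713.8795

£21713.88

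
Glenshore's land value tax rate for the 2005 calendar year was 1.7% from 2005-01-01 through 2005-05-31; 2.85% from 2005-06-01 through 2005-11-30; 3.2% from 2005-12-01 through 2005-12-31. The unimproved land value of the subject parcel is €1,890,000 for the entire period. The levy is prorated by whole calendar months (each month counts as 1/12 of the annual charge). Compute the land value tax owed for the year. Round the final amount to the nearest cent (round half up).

2005-01-01 to 2005-05-31: 5 months at 1.7% → €1,890,000 × 1.7% × 5/12 = €13,387.5000
2005-06-01 to 2005-11-30: 6 months at 2.85% → €1,890,000 × 2.85% × 6/12 = €26,932.5000
2005-12-01 to 2005-12-31: 1 month at 3.2% → €1,890,000 × 3.2% × 1/12 = €5,040.0000
Total = €45,360.0000

€45,360.00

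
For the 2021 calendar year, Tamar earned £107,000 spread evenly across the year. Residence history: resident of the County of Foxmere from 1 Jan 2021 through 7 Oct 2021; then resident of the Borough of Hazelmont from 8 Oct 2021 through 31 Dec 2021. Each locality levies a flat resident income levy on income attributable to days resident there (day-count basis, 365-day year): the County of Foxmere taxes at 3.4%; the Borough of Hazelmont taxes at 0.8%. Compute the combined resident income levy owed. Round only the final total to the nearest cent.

£2,990.14

The County of Foxmere, 1 Jan – 7 Oct 2021: 280 days → £107,000 × 3.4% × 280/365 = £2,790.7945
The Borough of Hazelmont, 8 Oct – 31 Dec 2021: 85 days → £107,000 × 0.8% × 85/365 = £199.3425
Total = £2,990.1370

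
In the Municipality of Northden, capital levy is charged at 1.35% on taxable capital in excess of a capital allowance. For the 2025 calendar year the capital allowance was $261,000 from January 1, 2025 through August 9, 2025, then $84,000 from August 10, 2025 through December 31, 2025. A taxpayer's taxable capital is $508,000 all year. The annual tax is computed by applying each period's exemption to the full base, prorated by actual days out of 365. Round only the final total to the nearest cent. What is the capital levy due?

January 1 – August 9, 2025: 221 days, exemption $261,000 → ($508,000 − $261,000) × 1.35% × 221/365 = $2,018.9712
August 10 – December 31, 2025: 144 days, exemption $84,000 → ($508,000 − $84,000) × 1.35% × 144/365 = $2,258.2356
Total = $4,277.2068

$4,277.21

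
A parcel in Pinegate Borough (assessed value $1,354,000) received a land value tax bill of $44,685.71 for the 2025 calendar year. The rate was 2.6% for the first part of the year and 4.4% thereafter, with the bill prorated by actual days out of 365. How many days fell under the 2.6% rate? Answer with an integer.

Let d = days at the first rate; then 365 − d days at the second rate.
$1,354,000 × [2.6%·d + 4.4%·(365−d)] / 365 = $44,685.71
Solving gives d = 223, so the new rate took effect on 12 Aug 2025.

223 days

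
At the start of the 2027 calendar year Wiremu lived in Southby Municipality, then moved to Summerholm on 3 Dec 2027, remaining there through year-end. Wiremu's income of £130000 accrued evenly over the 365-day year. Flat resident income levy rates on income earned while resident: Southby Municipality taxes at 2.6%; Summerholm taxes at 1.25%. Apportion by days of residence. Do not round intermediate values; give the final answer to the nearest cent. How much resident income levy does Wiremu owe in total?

£3240.56

Southby Municipality, 1 Jan – 2 Dec 2027: 336 days → £130000 × 2.6% × 336/365 = £3111.4521
Summerholm, 3 Dec – 31 Dec 2027: 29 days → £130000 × 1.25% × 29/365 = £129.1096
Total = £3240.5616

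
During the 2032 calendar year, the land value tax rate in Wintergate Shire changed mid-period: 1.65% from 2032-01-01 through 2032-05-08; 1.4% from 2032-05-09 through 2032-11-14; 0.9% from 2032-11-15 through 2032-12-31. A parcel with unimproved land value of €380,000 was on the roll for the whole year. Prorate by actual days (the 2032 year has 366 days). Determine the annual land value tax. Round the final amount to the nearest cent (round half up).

€5,410.85

2032-01-01 to 2032-05-08: 129 days at 1.65% → €380,000 × 1.65% × 129/366 = €2,209.9180
2032-05-09 to 2032-11-14: 190 days at 1.4% → €380,000 × 1.4% × 190/366 = €2,761.7486
2032-11-15 to 2032-12-31: 47 days at 0.9% → €380,000 × 0.9% × 47/366 = €439.1803
Total = €5,410.8470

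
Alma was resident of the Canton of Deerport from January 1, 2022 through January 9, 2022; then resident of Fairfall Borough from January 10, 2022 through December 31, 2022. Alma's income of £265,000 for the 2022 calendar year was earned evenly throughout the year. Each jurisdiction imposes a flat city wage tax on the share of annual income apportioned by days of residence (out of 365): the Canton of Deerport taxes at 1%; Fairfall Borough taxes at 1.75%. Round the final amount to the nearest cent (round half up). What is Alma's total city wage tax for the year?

£4,588.49

The Canton of Deerport, January 1 – January 9, 2022: 9 days → £265,000 × 1% × 9/365 = £65.3425
Fairfall Borough, January 10 – December 31, 2022: 356 days → £265,000 × 1.75% × 356/365 = £4,523.1507
Total = £4,588.4932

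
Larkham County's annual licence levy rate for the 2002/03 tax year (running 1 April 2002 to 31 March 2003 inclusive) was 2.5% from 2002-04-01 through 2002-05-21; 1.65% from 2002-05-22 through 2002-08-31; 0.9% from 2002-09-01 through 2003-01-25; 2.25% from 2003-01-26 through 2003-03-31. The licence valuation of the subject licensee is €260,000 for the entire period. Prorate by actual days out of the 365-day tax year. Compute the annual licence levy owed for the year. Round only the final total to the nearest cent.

2002-04-01 to 2002-05-21: 51 days at 2.5% → €260,000 × 2.5% × 51/365 = €908.2192
2002-05-22 to 2002-08-31: 102 days at 1.65% → €260,000 × 1.65% × 102/365 = €1,198.8493
2002-09-01 to 2003-01-25: 147 days at 0.9% → €260,000 × 0.9% × 147/365 = €942.4110
2003-01-26 to 2003-03-31: 65 days at 2.25% → €260,000 × 2.25% × 65/365 = €1,041.7808
Total = €4,091.2603

€4,091.26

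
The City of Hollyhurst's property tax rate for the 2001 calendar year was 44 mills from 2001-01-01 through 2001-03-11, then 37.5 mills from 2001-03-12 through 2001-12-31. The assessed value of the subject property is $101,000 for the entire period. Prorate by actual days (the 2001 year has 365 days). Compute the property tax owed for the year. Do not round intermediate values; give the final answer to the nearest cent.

2001-01-01 to 2001-03-11: 70 days at 44 mills → $101,000 × 4.4% × 70/365 = $852.2740
2001-03-12 to 2001-12-31: 295 days at 37.5 mills → $101,000 × 3.75% × 295/365 = $3,061.1301
Total = $3,913.4041

$3,913.40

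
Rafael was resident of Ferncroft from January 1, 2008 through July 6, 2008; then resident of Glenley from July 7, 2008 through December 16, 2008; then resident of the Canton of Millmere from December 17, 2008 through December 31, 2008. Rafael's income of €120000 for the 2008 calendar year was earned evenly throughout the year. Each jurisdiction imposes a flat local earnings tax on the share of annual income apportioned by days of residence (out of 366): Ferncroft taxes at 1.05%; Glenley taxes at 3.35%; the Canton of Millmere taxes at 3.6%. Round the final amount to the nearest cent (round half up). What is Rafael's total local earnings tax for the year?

Ferncroft, January 1 – July 6, 2008: 188 days → €120000 × 1.05% × 188/366 = €647.2131
Glenley, July 7 – December 16, 2008: 163 days → €120000 × 3.35% × 163/366 = €1790.3279
The Canton of Millmere, December 17 – December 31, 2008: 15 days → €120000 × 3.6% × 15/366 = €177.0492
Total = €2614.5902

€2614.59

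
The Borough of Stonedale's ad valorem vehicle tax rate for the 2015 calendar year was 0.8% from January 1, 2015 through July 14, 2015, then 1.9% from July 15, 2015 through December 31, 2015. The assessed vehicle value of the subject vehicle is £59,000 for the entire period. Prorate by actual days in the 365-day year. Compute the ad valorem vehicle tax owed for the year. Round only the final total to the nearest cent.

£774.27

January 1 – July 14, 2015: 195 days at 0.8% → £59,000 × 0.8% × 195/365 = £252.1644
July 15 – December 31, 2015: 170 days at 1.9% → £59,000 × 1.9% × 170/365 = £522.1096
Total = £774.2740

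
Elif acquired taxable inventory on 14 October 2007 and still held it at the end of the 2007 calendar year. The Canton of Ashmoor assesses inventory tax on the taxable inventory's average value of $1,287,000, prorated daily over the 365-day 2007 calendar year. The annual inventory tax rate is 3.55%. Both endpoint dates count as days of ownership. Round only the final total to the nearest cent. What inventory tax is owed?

$9,888.74

Days held (14 October – 31 December 2007): 79 out of 365
Tax = $1,287,000 × 3.55% × 79/365 = $9,888.7438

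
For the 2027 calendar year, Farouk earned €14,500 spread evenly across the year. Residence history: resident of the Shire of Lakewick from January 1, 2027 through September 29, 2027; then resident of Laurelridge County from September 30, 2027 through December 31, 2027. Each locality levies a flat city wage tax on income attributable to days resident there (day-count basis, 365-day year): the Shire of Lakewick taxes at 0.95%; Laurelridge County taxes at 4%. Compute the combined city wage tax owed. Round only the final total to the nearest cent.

The Shire of Lakewick, January 1 – September 29, 2027: 272 days → €14,500 × 0.95% × 272/365 = €102.6521
Laurelridge County, September 30 – December 31, 2027: 93 days → €14,500 × 4% × 93/365 = €147.7808
Total = €250.4329

€250.43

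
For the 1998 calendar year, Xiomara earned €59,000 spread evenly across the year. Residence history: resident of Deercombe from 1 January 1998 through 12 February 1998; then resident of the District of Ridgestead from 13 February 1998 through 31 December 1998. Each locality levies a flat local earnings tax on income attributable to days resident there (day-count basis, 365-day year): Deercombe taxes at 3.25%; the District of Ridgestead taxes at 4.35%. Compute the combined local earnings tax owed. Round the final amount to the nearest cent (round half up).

Deercombe, 1 January – 12 February 1998: 43 days → €59,000 × 3.25% × 43/365 = €225.8973
The District of Ridgestead, 13 February – 31 December 1998: 322 days → €59,000 × 4.35% × 322/365 = €2,264.1452
Total = €2,490.0425

€2,490.04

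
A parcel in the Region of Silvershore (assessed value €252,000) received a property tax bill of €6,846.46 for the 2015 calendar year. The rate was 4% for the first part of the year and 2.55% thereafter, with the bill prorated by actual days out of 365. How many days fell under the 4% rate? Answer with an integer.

42 days

Let d = days at the first rate; then 365 − d days at the second rate.
€252,000 × [4%·d + 2.55%·(365−d)] / 365 = €6,846.46
Solving gives d = 42, so the new rate took effect on 12 February 2015.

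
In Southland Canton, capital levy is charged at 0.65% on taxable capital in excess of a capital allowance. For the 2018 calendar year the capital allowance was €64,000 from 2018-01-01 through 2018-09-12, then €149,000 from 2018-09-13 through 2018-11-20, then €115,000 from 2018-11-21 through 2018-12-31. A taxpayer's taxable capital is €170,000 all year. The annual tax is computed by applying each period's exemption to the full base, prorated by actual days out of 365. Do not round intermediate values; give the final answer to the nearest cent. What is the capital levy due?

€547.32

2018-01-01 to 2018-09-12: 255 days, exemption €64,000 → (€170,000 − €64,000) × 0.65% × 255/365 = €481.3562
2018-09-13 to 2018-11-20: 69 days, exemption €149,000 → (€170,000 − €149,000) × 0.65% × 69/365 = €25.8041
2018-11-21 to 2018-12-31: 41 days, exemption €115,000 → (€170,000 − €115,000) × 0.65% × 41/365 = €40.1575
Total = €547.3178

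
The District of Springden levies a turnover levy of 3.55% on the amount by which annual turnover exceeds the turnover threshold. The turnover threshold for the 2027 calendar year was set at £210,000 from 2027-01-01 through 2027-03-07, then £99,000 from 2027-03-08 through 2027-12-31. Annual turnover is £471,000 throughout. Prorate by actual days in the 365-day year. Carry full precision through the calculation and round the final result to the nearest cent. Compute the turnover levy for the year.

2027-01-01 to 2027-03-07: 66 days, exemption £210,000 → (£471,000 − £210,000) × 3.55% × 66/365 = £1,675.4055
2027-03-08 to 2027-12-31: 299 days, exemption £99,000 → (£471,000 − £99,000) × 3.55% × 299/365 = £10,818.0658
Total = £12,493.4712

£12,493.47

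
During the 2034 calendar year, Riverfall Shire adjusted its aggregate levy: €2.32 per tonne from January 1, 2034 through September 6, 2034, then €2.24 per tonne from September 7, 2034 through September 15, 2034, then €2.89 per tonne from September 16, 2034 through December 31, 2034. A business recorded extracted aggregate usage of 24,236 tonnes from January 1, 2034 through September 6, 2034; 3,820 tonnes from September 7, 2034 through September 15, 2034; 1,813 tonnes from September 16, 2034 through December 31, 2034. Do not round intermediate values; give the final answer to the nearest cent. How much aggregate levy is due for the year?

€70,023.89

January 1 – September 6, 2034: 24,236 tonnes at €2.32/tonne → €56,227.52
September 7 – September 15, 2034: 3,820 tonnes at €2.24/tonne → €8,556.80
September 16 – December 31, 2034: 1,813 tonnes at €2.89/tonne → €5,239.57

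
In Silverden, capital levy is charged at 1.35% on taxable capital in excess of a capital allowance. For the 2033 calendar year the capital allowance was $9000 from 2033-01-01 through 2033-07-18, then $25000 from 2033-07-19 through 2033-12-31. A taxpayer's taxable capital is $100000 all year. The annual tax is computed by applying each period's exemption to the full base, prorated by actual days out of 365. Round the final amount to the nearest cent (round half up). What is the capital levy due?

2033-01-01 to 2033-07-18: 199 days, exemption $9000 → ($100000 − $9000) × 1.35% × 199/365 = $669.7849
2033-07-19 to 2033-12-31: 166 days, exemption $25000 → ($100000 − $25000) × 1.35% × 166/365 = $460.4795
Total = $1130.2644

$1130.26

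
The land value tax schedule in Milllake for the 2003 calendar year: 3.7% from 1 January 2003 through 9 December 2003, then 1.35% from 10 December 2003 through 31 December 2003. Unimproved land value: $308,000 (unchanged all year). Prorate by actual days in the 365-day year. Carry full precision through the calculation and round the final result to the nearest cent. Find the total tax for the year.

1 January – 9 December 2003: 343 days at 3.7% → $308,000 × 3.7% × 343/365 = $10,709.1178
10 December – 31 December 2003: 22 days at 1.35% → $308,000 × 1.35% × 22/365 = $250.6192
Total = $10,959.7370

$10,959.74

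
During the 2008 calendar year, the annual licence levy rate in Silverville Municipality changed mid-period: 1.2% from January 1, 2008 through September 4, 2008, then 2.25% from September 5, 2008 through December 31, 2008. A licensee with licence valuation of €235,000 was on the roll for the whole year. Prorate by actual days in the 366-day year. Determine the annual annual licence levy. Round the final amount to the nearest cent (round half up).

January 1 – September 4, 2008: 248 days at 1.2% → €235,000 × 1.2% × 248/366 = €1,910.8197
September 5 – December 31, 2008: 118 days at 2.25% → €235,000 × 2.25% × 118/366 = €1,704.7131
Total = €3,615.5328

€3,615.53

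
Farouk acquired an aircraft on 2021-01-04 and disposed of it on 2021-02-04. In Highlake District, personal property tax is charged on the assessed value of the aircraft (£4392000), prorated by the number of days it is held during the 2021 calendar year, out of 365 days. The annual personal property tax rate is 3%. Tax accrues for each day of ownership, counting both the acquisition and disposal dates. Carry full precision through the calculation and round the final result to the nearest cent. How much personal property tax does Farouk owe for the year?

Days held (2021-01-04 to 2021-02-04): 32 out of 365
Tax = £4392000 × 3% × 32/365 = £11551.5616

£11551.56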